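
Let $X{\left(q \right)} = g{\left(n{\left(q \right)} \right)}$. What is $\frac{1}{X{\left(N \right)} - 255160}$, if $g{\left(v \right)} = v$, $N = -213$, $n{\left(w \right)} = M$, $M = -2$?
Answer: $- \frac{1}{255162} \approx -3.9191 \cdot 10^{-6}$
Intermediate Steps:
$n{\left(w \right)} = -2$
$X{\left(q \right)} = -2$
$\frac{1}{X{\left(N \right)} - 255160} = \frac{1}{-2 - 255160} = \frac{1}{-255162} = - \frac{1}{255162}$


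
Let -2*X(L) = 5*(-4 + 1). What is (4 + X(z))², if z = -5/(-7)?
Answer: 529/4 ≈ 132.25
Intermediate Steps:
z = 5/7 (z = -5*(-⅐) = 5/7 ≈ 0.71429)
X(L) = 15/2 (X(L) = -5*(-4 + 1)/2 = -5*(-3)/2 = -½*(-15) = 15/2)
(4 + X(z))² = (4 + 15/2)² = (23/2)² = 529/4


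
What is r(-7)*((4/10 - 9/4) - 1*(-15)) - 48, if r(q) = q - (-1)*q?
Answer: -2321/10 ≈ -232.10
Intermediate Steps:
r(q) = 2*q (r(q) = q + q = 2*q)
r(-7)*((4/10 - 9/4) - 1*(-15)) - 48 = (2*(-7))*((4/10 - 9/4) - 1*(-15)) - 48 = -14*((4*(⅒) - 9*¼) + 15) - 48 = -14*((⅖ - 9/4) + 15) - 48 = -14*(-37/20 + 15) - 48 = -14*263/20 - 48 = -1841/10 - 48 = -2321/10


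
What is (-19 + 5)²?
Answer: 196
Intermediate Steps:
(-19 + 5)² = (-14)² = 196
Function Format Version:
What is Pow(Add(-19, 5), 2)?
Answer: 196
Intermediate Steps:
Pow(Add(-19, 5), 2) = Pow(-14, 2) = 196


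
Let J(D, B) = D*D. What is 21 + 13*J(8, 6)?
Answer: 853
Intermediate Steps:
J(D, B) = D**2
21 + 13*J(8, 6) = 21 + 13*8**2 = 21 + 13*64 = 21 + 832 = 853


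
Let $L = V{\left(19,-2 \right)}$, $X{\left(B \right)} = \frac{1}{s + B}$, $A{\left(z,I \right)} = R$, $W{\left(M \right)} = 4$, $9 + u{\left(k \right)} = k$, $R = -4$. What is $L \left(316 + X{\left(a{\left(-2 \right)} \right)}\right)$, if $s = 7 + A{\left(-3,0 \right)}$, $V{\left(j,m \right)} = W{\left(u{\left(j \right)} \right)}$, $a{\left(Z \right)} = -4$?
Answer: $1260$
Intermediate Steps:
$u{\left(k \right)} = -9 + k$
$A{\left(z,I \right)} = -4$
$V{\left(j,m \right)} = 4$
$s = 3$ ($s = 7 - 4 = 3$)
$X{\left(B \right)} = \frac{1}{3 + B}$
$L = 4$
$L \left(316 + X{\left(a{\left(-2 \right)} \right)}\right) = 4 \left(316 + \frac{1}{3 - 4}\right) = 4 \left(316 + \frac{1}{-1}\right) = 4 \left(316 - 1\right) = 4 \cdot 315 = 1260$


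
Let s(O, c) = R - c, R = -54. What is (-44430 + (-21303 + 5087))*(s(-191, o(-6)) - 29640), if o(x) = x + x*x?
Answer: 1802641704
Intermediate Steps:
o(x) = x + x²
s(O, c) = -54 - c
(-44430 + (-21303 + 5087))*(s(-191, o(-6)) - 29640) = (-44430 + (-21303 + 5087))*((-54 - (-6)*(1 - 6)) - 29640) = (-44430 - 16216)*((-54 - (-6)*(-5)) - 29640) = -60646*((-54 - 1*30) - 29640) = -60646*((-54 - 30) - 29640) = -60646*(-84 - 29640) = -60646*(-29724) = 1802641704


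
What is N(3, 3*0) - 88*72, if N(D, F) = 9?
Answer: -6327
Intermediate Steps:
N(3, 3*0) - 88*72 = 9 - 88*72 = 9 - 6336 = -6327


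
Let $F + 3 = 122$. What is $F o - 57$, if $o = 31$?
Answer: $3632$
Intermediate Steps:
$F = 119$ ($F = -3 + 122 = 119$)
$F o - 57 = 119 \cdot 31 - 57 = 3689 - 57 = 3632$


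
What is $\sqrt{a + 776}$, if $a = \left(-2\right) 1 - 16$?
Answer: $\sqrt{758} \approx 27.532$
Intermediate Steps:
$a = -18$ ($a = -2 - 16 = -18$)
$\sqrt{a + 776} = \sqrt{-18 + 776} = \sqrt{758}$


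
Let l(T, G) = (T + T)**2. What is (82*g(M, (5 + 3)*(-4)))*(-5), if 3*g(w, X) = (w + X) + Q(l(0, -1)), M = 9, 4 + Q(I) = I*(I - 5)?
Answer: 3690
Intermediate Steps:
l(T, G) = 4*T**2 (l(T, G) = (2*T)**2 = 4*T**2)
Q(I) = -4 + I*(-5 + I) (Q(I) = -4 + I*(I - 5) = -4 + I*(-5 + I))
g(w, X) = -4/3 + X/3 + w/3 (g(w, X) = ((w + X) + (-4 + (4*0**2)**2 - 20*0**2))/3 = ((X + w) + (-4 + (4*0)**2 - 20*0))/3 = ((X + w) + (-4 + 0**2 - 5*0))/3 = ((X + w) + (-4 + 0 + 0))/3 = ((X + w) - 4)/3 = (-4 + X + w)/3 = -4/3 + X/3 + w/3)
(82*g(M, (5 + 3)*(-4)))*(-5) = (82*(-4/3 + ((5 + 3)*(-4))/3 + (1/3)*9))*(-5) = (82*(-4/3 + (8*(-4))/3 + 3))*(-5) = (82*(-4/3 + (1/3)*(-32) + 3))*(-5) = (82*(-4/3 - 32/3 + 3))*(-5) = (82*(-9))*(-5) = -738*(-5) = 3690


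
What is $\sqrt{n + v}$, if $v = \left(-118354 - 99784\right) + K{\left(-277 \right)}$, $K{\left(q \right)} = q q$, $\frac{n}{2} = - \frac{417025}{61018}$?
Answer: $\frac{3 i \sqrt{14626232251206}}{30509} \approx 376.06 i$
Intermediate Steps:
$n = - \frac{417025}{30509}$ ($n = 2 \left(- \frac{417025}{61018}\right) = - \frac{417025}{30509} \approx -13.669$)
$K{\left(q \right)} = q^{2}$
$v = -141409$ ($v = \left(-118354 - 99784\right) + \left(-277\right)^{2} = -218138 + 76729 = -141409$)
$\sqrt{n + v} = \sqrt{- \frac{417025}{30509} - 141409} = \sqrt{- \frac{4314664206}{30509}} = \frac{3 i \sqrt{14626232251206}}{30509}$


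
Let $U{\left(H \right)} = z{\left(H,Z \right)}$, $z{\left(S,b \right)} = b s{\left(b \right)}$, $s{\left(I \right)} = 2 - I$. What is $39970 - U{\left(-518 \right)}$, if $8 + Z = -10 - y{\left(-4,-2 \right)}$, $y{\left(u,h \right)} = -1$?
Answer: $40293$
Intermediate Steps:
$Z = -17$ ($Z = -8 - 9 = -17$)
$z{\left(S,b \right)} = b \left(2 - b\right)$
$U{\left(H \right)} = -323$ ($U{\left(H \right)} = - 17 \left(2 - -17\right) = - 17 \left(2 + 17\right) = \left(-17\right) 19 = -323$)
$39970 - U{\left(-518 \right)} = 39970 - -323 = 39970 + 323 = 40293$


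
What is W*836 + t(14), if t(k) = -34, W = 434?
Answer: 362790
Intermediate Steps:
W*836 + t(14) = 434*836 - 34 = 362824 - 34 = 362790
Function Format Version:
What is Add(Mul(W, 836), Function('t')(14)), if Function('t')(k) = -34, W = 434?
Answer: 362790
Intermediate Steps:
Add(Mul(W, 836), Function('t')(14)) = Add(Mul(434, 836), -34) = Add(362824, -34) = 362790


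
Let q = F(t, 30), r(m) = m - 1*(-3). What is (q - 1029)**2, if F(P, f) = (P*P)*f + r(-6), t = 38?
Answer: 1788274944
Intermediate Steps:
r(m) = 3 + m (r(m) = m + 3 = 3 + m)
F(P, f) = -3 + f*P**2 (F(P, f) = (P*P)*f + (3 - 6) = P**2*f - 3 = f*P**2 - 3 = -3 + f*P**2)
q = 43317 (q = -3 + 30*38**2 = -3 + 30*1444 = -3 + 43320 = 43317)
(q - 1029)**2 = (43317 - 1029)**2 = 42288**2 = 1788274944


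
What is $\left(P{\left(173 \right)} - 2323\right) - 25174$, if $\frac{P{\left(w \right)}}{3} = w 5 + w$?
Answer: $-24383$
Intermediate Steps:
$P{\left(w \right)} = 18 w$ ($P{\left(w \right)} = 3 \left(w 5 + w\right) = 3 \left(5 w + w\right) = 3 \cdot 6 w = 18 w$)
$\left(P{\left(173 \right)} - 2323\right) - 25174 = \left(18 \cdot 173 - 2323\right) - 25174 = \left(3114 - 2323\right) - 25174 = 791 - 25174 = -24383$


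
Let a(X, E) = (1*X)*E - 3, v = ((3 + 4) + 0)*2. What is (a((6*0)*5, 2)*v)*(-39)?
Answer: 1638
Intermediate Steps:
v = 14 (v = (7 + 0)*2 = 7*2 = 14)
a(X, E) = -3 + E*X (a(X, E) = X*E - 3 = E*X - 3 = -3 + E*X)
(a((6*0)*5, 2)*v)*(-39) = ((-3 + 2*((6*0)*5))*14)*(-39) = ((-3 + 2*(0*5))*14)*(-39) = ((-3 + 2*0)*14)*(-39) = ((-3 + 0)*14)*(-39) = -3*14*(-39) = -42*(-39) = 1638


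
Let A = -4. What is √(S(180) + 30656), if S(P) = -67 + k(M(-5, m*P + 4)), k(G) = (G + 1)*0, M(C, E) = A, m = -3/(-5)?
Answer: 13*√181 ≈ 174.90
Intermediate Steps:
m = ⅗ (m = -3*(-⅕) = ⅗ ≈ 0.60000)
M(C, E) = -4
k(G) = 0 (k(G) = (1 + G)*0 = 0)
S(P) = -67 (S(P) = -67 + 0 = -67)
√(S(180) + 30656) = √(-67 + 30656) = √30589 = 13*√181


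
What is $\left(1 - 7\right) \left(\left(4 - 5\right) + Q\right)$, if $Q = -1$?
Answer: $12$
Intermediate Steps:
$\left(1 - 7\right) \left(\left(4 - 5\right) + Q\right) = \left(1 - 7\right) \left(\left(4 - 5\right) - 1\right) = - 6 \left(-1 - 1\right) = \left(-6\right) \left(-2\right) = 12$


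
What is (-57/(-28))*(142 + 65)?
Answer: 11799/28 ≈ 421.39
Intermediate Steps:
(-57/(-28))*(142 + 65) = -57*(-1/28)*207 = (57/28)*207 = 11799/28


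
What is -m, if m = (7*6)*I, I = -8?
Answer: 336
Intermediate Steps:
m = -336 (m = (7*6)*(-8) = 42*(-8) = -336)
-m = -1*(-336) = 336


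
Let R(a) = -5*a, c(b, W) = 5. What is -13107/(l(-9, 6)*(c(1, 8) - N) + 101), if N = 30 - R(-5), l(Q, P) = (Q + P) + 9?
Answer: -13107/101 ≈ -129.77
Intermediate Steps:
l(Q, P) = 9 + P + Q (l(Q, P) = (P + Q) + 9 = 9 + P + Q)
N = 5 (N = 30 - (-5)*(-5) = 30 - 1*25 = 30 - 25 = 5)
-13107/(l(-9, 6)*(c(1, 8) - N) + 101) = -13107/((9 + 6 - 9)*(5 - 1*5) + 101) = -13107/(6*(5 - 5) + 101) = -13107/(6*0 + 101) = -13107/(0 + 101) = -13107/101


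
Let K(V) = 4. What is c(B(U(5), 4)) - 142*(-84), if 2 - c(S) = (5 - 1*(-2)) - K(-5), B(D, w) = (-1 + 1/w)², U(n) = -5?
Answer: 11927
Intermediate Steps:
c(S) = -1 (c(S) = 2 - ((5 - 1*(-2)) - 1*4) = 2 - ((5 + 2) - 4) = 2 - (7 - 4) = 2 - 1*3 = 2 - 3 = -1)
c(B(U(5), 4)) - 142*(-84) = -1 - 142*(-84) = -1 + 11928 = 11927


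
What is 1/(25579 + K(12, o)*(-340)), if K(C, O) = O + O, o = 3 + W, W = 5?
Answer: 1/20139 ≈ 4.9655e-5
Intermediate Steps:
o = 8 (o = 3 + 5 = 8)
K(C, O) = 2*O
1/(25579 + K(12, o)*(-340)) = 1/(25579 + (2*8)*(-340)) = 1/(25579 + 16*(-340)) = 1/(25579 - 5440) = 1/20139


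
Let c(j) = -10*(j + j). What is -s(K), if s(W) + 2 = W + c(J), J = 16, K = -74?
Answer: 396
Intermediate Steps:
c(j) = -20*j
s(W) = -322 + W (s(W) = -2 + (W - 20*16) = -2 + (W - 320) = -2 + (-320 + W) = -322 + W)
-s(K) = -(-322 - 74) = -1*(-396) = 396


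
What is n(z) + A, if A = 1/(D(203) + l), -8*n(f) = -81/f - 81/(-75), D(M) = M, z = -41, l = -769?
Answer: -111307/290075 ≈ -0.38372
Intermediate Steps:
n(f) = -27/200 + 81/(8*f) (n(f) = -(-81/f - 81/(-75))/8 = -(-81/f - 81*(-1/75))/8 = -(-81/f + 27/25)/8 = -(27/25 - 81/f)/8 = -27/200 + 81/(8*f))
A = -1/566 (A = 1/(203 - 769) = 1/(-566) = -1/566 ≈ -0.0017668)
n(z) + A = (27/200)*(75 - 1*(-41))/(-41) - 1/566 = (27/200)*(-1/41)*(75 + 41) - 1/566 = (27/200)*(-1/41)*116 - 1/566 = -783/2050 - 1/566 = -111307/290075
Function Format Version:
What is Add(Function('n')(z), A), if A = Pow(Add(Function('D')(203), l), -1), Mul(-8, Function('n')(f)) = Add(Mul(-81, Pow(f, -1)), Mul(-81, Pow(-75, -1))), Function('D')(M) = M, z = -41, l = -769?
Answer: Rational(-111307, 290075) ≈ -0.38372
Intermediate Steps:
Function('n')(f) = Add(Rational(-27, 200), Mul(Rational(81, 8), Pow(f, -1))) (Function('n')(f) = Mul(Rational(-1, 8), Add(Mul(-81, Pow(f, -1)), Mul(-81, Pow(-75, -1)))) = Mul(Rational(-1, 8), Add(Mul(-81, Pow(f, -1)), Mul(-81, Rational(-1, 75)))) = Mul(Rational(-1, 8), Add(Mul(-81, Pow(f, -1)), Rational(27, 25))) = Mul(Rational(-1, 8), Add(Rational(27, 25), Mul(-81, Pow(f, -1)))) = Add(Rational(-27, 200), Mul(Rational(81, 8), Pow(f, -1))))
A = Rational(-1, 566) (A = Pow(Add(203, -769), -1) = Pow(-566, -1) = Rational(-1, 566) ≈ -0.0017668)
Add(Function('n')(z), A) = Add(Mul(Rational(27, 200), Pow(-41, -1), Add(75, Mul(-1, -41))), Rational(-1, 566)) = Add(Mul(Rational(27, 200), Rational(-1, 41), Add(75, 41)), Rational(-1, 566)) = Add(Mul(Rational(27, 200), Rational(-1, 41), 116), Rational(-1, 566)) = Add(Rational(-783, 2050), Rational(-1, 566)) = Rational(-111307, 290075)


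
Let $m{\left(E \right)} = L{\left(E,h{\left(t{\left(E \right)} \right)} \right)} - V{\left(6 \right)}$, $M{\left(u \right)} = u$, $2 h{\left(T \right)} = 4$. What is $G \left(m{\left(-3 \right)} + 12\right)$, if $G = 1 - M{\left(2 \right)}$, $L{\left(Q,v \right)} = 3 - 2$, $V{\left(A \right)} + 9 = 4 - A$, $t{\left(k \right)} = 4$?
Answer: $-24$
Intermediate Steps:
$h{\left(T \right)} = 2$ ($h{\left(T \right)} = \frac{1}{2} \cdot 4 = 2$)
$V{\left(A \right)} = -5 - A$ ($V{\left(A \right)} = -9 - \left(-4 + A\right) = -5 - A$)
$L{\left(Q,v \right)} = 1$ ($L{\left(Q,v \right)} = 3 - 2 = 1$)
$m{\left(E \right)} = 12$ ($m{\left(E \right)} = 1 - \left(-5 - 6\right) = 1 - -11 = 1 + 11 = 12$)
$G = -1$ ($G = 1 - 2 = -1$)
$G \left(m{\left(-3 \right)} + 12\right) = - (12 + 12) = \left(-1\right) 24 = -24$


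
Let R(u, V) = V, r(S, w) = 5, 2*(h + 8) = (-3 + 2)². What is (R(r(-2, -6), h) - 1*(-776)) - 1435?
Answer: -1333/2 ≈ -666.50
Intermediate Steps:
h = -15/2 (h = -8 + (-3 + 2)²/2 = -8 + (½)*(-1)² = -8 + (½)*1 = -8 + ½ = -15/2 ≈ -7.5000)
(R(r(-2, -6), h) - 1*(-776)) - 1435 = (-15/2 - 1*(-776)) - 1435 = (-15/2 + 776) - 1435 = 1537/2 - 1435 = -1333/2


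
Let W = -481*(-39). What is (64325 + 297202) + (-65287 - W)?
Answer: 277481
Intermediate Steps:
W = 18759
(64325 + 297202) + (-65287 - W) = (64325 + 297202) + (-65287 - 1*18759) = 361527 + (-65287 - 18759) = 361527 - 84046 = 277481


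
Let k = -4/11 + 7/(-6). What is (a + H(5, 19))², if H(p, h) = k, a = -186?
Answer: 153190129/4356 ≈ 35168.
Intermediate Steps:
k = -101/66 (k = -4*1/11 + 7*(-⅙) = -4/11 - 7/6 = -101/66 ≈ -1.5303)
H(p, h) = -101/66
(a + H(5, 19))² = (-186 - 101/66)² = (-12377/66)² = 153190129/4356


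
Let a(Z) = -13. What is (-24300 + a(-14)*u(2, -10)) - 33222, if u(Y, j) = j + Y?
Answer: -57418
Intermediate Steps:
u(Y, j) = Y + j
(-24300 + a(-14)*u(2, -10)) - 33222 = (-24300 - 13*(2 - 10)) - 33222 = (-24300 - 13*(-8)) - 33222 = (-24300 + 104) - 33222 = -24196 - 33222 = -57418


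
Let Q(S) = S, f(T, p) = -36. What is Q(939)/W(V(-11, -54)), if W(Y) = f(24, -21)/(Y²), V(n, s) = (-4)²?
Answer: -20032/3 ≈ -6677.3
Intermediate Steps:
V(n, s) = 16
W(Y) = -36/Y²
Q(939)/W(V(-11, -54)) = 939/((-36/16²)) = 939/((-36*1/256)) = 939/(-9/64) = 939*(-64/9) = -20032/3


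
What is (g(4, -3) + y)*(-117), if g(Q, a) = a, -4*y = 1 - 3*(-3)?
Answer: 1287/2 ≈ 643.50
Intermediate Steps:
y = -5/2 (y = -(1 - 3*(-3))/4 = -(1 + 9)/4 = -¼*10 = -5/2 ≈ -2.5000)
(g(4, -3) + y)*(-117) = (-3 - 5/2)*(-117) = -11/2*(-117) = 1287/2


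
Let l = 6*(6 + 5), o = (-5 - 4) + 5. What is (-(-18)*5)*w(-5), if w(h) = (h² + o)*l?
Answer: 124740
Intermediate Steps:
o = -4 (o = -9 + 5 = -4)
l = 66 (l = 6*11 = 66)
w(h) = -264 + 66*h² (w(h) = (h² - 4)*66 = (-4 + h²)*66 = -264 + 66*h²)
(-(-18)*5)*w(-5) = (-(-18)*5)*(-264 + 66*(-5)²) = (-18*(-5))*(-264 + 66*25) = 90*(-264 + 1650) = 90*1386 = 124740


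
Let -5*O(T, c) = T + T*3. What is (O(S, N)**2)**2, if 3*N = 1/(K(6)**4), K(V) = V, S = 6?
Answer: 331776/625 ≈ 530.84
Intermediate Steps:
N = 1/3888 (N = 1/(3*(6**4)) = (1/3)/1296 = (1/3)*(1/1296) = 1/3888 ≈ 0.00025720)
O(T, c) = -4*T/5 (O(T, c) = -(T + T*3)/5 = -(T + 3*T)/5 = -4*T/5)
(O(S, N)**2)**2 = ((-4/5*6)**2)**2 = ((-24/5)**2)**2 = (576/25)**2 = 331776/625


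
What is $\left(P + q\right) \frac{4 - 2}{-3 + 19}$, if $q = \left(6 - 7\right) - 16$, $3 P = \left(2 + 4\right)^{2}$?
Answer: $- \frac{5}{8} \approx -0.625$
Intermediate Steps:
$P = 12$ ($P = \frac{\left(2 + 4\right)^{2}}{3} = \frac{6^{2}}{3} = \frac{1}{3} \cdot 36 = 12$)
$q = -17$ ($q = -1 - 16 = -17$)
$\left(P + q\right) \frac{4 - 2}{-3 + 19} = \left(12 - 17\right) \frac{4 - 2}{-3 + 19} = - 5 \cdot \frac{2}{16} = - 5 \cdot 2 \cdot \frac{1}{16} = \left(-5\right) \frac{1}{8} = - \frac{5}{8}$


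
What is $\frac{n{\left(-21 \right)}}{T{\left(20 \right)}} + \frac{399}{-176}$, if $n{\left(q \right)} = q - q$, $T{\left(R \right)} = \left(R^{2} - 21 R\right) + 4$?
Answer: $- \frac{399}{176} \approx -2.267$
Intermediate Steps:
$T{\left(R \right)} = 4 + R^{2} - 21 R$
$n{\left(q \right)} = 0$
$\frac{n{\left(-21 \right)}}{T{\left(20 \right)}} + \frac{399}{-176} = \frac{0}{4 + 20^{2} - 420} + \frac{399}{-176} = \frac{0}{4 + 400 - 420} + 399 \left(- \frac{1}{176}\right) = \frac{0}{-16} - \frac{399}{176} = 0 \left(- \frac{1}{16}\right) - \frac{399}{176} = 0 - \frac{399}{176} = - \frac{399}{176}$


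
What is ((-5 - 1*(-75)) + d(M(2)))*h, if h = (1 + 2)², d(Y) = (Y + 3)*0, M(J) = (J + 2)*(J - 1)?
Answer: 630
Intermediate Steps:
M(J) = (-1 + J)*(2 + J) (M(J) = (2 + J)*(-1 + J) = (-1 + J)*(2 + J))
d(Y) = 0 (d(Y) = (3 + Y)*0 = 0)
h = 9 (h = 3² = 9)
((-5 - 1*(-75)) + d(M(2)))*h = ((-5 - 1*(-75)) + 0)*9 = ((-5 + 75) + 0)*9 = (70 + 0)*9 = 70*9 = 630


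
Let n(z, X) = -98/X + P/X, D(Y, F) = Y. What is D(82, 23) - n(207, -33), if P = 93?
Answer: 2701/33 ≈ 81.849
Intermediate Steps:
n(z, X) = -5/X (n(z, X) = -98/X + 93/X = -5/X)
D(82, 23) - n(207, -33) = 82 - (-5)/(-33) = 82 - (-5)*(-1)/33 = 82 - 1*5/33 = 82 - 5/33 = 2701/33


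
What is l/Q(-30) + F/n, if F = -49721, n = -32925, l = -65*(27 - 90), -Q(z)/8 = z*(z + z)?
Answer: 2582909/2107200 ≈ 1.2258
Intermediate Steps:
Q(z) = -16*z**2 (Q(z) = -8*z*(z + z) = -8*z*2*z = -16*z**2)
l = 4095 (l = -65*(-63) = 4095)
l/Q(-30) + F/n = 4095/((-16*(-30)**2)) - 49721/(-32925) = 4095/((-16*900)) - 49721*(-1/32925) = 4095/(-14400) + 49721/32925 = 4095*(-1/14400) + 49721/32925 = -91/320 + 49721/32925 = 2582909/2107200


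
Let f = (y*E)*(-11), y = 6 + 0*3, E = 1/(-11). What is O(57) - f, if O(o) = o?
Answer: 51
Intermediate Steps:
E = -1/11 ≈ -0.090909
y = 6 (y = 6 + 0 = 6)
f = 6 (f = (6*(-1/11))*(-11) = -6/11*(-11) = 6)
O(57) - f = 57 - 1*6 = 57 - 6 = 51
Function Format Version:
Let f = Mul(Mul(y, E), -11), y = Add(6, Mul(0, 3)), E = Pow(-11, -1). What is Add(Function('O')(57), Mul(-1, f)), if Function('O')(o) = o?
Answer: 51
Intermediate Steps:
E = Rational(-1, 11) ≈ -0.090909
y = 6 (y = Add(6, 0) = 6)
f = 6 (f = Mul(Mul(6, Rational(-1, 11)), -11) = Mul(Rational(-6, 11), -11) = 6)
Add(Function('O')(57), Mul(-1, f)) = Add(57, Mul(-1, 6)) = Add(57, -6) = 51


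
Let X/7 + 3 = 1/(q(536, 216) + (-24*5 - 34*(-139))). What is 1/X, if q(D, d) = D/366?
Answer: -843166/17705205 ≈ -0.047623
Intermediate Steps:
q(D, d) = D/366 (q(D, d) = D*(1/366) = D/366)
X = -17705205/843166 (X = -21 + 7/((1/366)*536 + (-24*5 - 34*(-139))) = -21 + 7/(268/183 + (-120 + 4726)) = -21 + 7/(268/183 + 4606) = -21 + 7/(843166/183) = -21 + 7*(183/843166) = -21 + 1281/843166 = -17705205/843166 ≈ -20.998)
1/X = 1/(-17705205/843166) = -843166/17705205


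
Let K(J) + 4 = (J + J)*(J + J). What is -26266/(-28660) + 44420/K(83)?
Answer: 124797377/49352520 ≈ 2.5287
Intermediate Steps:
K(J) = -4 + 4*J² (K(J) = -4 + (J + J)*(J + J) = -4 + (2*J)*(2*J) = -4 + 4*J²)
-26266/(-28660) + 44420/K(83) = -26266/(-28660) + 44420/(-4 + 4*83²) = -26266*(-1/28660) + 44420/(-4 + 4*6889) = 13133/14330 + 44420/(-4 + 27556) = 13133/14330 + 44420/27552 = 13133/14330 + 44420*(1/27552) = 13133/14330 + 11105/6888 = 124797377/49352520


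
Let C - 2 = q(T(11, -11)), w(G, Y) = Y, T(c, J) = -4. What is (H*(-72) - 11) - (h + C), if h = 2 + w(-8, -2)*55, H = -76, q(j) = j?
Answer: 5571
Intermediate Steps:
C = -2 (C = 2 - 4 = -2)
h = -108 (h = 2 - 2*55 = 2 - 110 = -108)
(H*(-72) - 11) - (h + C) = (-76*(-72) - 11) - (-108 - 2) = (5472 - 11) - 1*(-110) = 5461 + 110 = 5571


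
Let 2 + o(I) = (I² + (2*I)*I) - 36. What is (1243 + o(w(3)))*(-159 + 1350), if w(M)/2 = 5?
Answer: 1792455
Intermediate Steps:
w(M) = 10 (w(M) = 2*5 = 10)
o(I) = -38 + 3*I² (o(I) = -2 + ((I² + (2*I)*I) - 36) = -2 + ((I² + 2*I²) - 36) = -2 + (3*I² - 36) = -2 + (-36 + 3*I²) = -38 + 3*I²)
(1243 + o(w(3)))*(-159 + 1350) = (1243 + (-38 + 3*10²))*(-159 + 1350) = (1243 + (-38 + 3*100))*1191 = (1243 + (-38 + 300))*1191 = (1243 + 262)*1191 = 1505*1191 = 1792455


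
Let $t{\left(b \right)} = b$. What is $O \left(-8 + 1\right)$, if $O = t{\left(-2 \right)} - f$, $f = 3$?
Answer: $35$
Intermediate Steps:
$O = -5$ ($O = -2 - 3 = -5$)
$O \left(-8 + 1\right) = - 5 \left(-8 + 1\right) = \left(-5\right) \left(-7\right) = 35$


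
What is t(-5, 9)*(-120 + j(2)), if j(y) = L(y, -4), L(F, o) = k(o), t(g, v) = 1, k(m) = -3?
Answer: -123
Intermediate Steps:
L(F, o) = -3
j(y) = -3
t(-5, 9)*(-120 + j(2)) = 1*(-120 - 3) = 1*(-123) = -123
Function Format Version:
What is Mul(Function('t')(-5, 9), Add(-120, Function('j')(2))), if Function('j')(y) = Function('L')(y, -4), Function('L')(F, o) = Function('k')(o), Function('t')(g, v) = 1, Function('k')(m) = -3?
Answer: -123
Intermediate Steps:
Function('L')(F, o) = -3
Function('j')(y) = -3
Mul(Function('t')(-5, 9), Add(-120, Function('j')(2))) = Mul(1, Add(-120, -3)) = Mul(1, -123) = -123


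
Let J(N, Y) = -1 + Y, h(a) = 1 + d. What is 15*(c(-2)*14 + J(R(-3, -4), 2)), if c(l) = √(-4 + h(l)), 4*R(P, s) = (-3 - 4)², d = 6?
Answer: 15 + 210*√3 ≈ 378.73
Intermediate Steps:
h(a) = 7 (h(a) = 1 + 6 = 7)
R(P, s) = 49/4 (R(P, s) = (-3 - 4)²/4 = (¼)*(-7)² = (¼)*49 = 49/4)
c(l) = √3 (c(l) = √(-4 + 7) = √3)
15*(c(-2)*14 + J(R(-3, -4), 2)) = 15*(√3*14 + (-1 + 2)) = 15*(14*√3 + 1) = 15*(1 + 14*√3) = 15 + 210*√3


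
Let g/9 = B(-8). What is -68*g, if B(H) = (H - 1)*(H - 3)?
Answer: -60588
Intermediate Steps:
B(H) = (-1 + H)*(-3 + H)
g = 891 (g = 9*(3 + (-8)**2 - 4*(-8)) = 9*(3 + 64 + 32) = 9*99 = 891)
-68*g = -68*891 = -60588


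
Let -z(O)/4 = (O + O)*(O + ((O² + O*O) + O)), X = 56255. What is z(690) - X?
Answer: -5263817855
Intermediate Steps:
z(O) = -8*O*(2*O + 2*O²) (z(O) = -4*(O + O)*(O + ((O² + O*O) + O)) = -4*2*O*(O + ((O² + O²) + O)) = -4*2*O*(O + (2*O² + O)) = -4*2*O*(O + (O + 2*O²)) = -4*2*O*(2*O + 2*O²) = -8*O*(2*O + 2*O²))
z(690) - X = 16*690²*(-1 - 1*690) - 1*56255 = 16*476100*(-1 - 690) - 56255 = 16*476100*(-691) - 56255 = -5263761600 - 56255 = -5263817855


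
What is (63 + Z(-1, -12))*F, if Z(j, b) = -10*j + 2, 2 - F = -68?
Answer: 5250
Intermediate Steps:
F = 70 (F = 2 - 1*(-68) = 2 + 68 = 70)
Z(j, b) = 2 - 10*j
(63 + Z(-1, -12))*F = (63 + (2 - 10*(-1)))*70 = (63 + (2 + 10))*70 = (63 + 12)*70 = 75*70 = 5250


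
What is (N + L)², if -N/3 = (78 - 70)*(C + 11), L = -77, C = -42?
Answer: 444889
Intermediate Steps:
N = 744 (N = -3*(78 - 70)*(-42 + 11) = -24*(-31) = -3*(-248) = 744)
(N + L)² = (744 - 77)² = 667² = 444889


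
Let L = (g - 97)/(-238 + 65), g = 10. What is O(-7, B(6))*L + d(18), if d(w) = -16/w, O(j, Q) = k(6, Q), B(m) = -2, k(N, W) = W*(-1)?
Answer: 182/1557 ≈ 0.11689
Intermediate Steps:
k(N, W) = -W
O(j, Q) = -Q
L = 87/173 (L = (10 - 97)/(-238 + 65) = -87/(-173) = -87*(-1/173) = 87/173 ≈ 0.50289)
O(-7, B(6))*L + d(18) = -1*(-2)*(87/173) - 16/18 = 2*(87/173) - 16*1/18 = 174/173 - 8/9 = 182/1557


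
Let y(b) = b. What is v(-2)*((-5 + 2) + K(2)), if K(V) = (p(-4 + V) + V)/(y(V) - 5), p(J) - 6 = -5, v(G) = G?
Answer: 8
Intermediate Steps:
p(J) = 1 (p(J) = 6 - 5 = 1)
K(V) = (1 + V)/(-5 + V) (K(V) = (1 + V)/(V - 5) = (1 + V)/(-5 + V))
v(-2)*((-5 + 2) + K(2)) = -2*((-5 + 2) + (1 + 2)/(-5 + 2)) = -2*(-3 + 3/(-3)) = -2*(-3 - ⅓*3) = -2*(-3 - 1) = -2*(-4) = 8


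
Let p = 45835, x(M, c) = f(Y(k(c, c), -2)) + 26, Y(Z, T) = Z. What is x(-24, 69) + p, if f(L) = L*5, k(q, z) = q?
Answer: 46206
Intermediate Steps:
f(L) = 5*L
x(M, c) = 26 + 5*c (x(M, c) = 5*c + 26 = 26 + 5*c)
x(-24, 69) + p = (26 + 5*69) + 45835 = (26 + 345) + 45835 = 371 + 45835 = 46206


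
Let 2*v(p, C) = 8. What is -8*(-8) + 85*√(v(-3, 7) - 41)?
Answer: 64 + 85*I*√37 ≈ 64.0 + 517.04*I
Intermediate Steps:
v(p, C) = 4 (v(p, C) = (½)*8 = 4)
-8*(-8) + 85*√(v(-3, 7) - 41) = -8*(-8) + 85*√(4 - 41) = 64 + 85*√(-37) = 64 + 85*(I*√37) = 64 + 85*I*√37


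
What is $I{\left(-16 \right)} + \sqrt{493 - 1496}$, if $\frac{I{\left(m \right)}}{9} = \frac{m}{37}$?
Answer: $- \frac{144}{37} + i \sqrt{1003} \approx -3.8919 + 31.67 i$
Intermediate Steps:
$I{\left(m \right)} = \frac{9 m}{37}$ ($I{\left(m \right)} = 9 \frac{m}{37} = \frac{9 m}{37}$)
$I{\left(-16 \right)} + \sqrt{493 - 1496} = \frac{9}{37} \left(-16\right) + \sqrt{493 - 1496} = - \frac{144}{37} + \sqrt{-1003} = - \frac{144}{37} + i \sqrt{1003}$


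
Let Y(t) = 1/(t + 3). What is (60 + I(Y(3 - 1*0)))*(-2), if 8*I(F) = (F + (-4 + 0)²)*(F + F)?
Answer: -8737/72 ≈ -121.35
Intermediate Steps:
Y(t) = 1/(3 + t)
I(F) = F*(16 + F)/4 (I(F) = ((F + (-4 + 0)²)*(F + F))/8 = ((F + (-4)²)*(2*F))/8 = ((F + 16)*(2*F))/8 = ((16 + F)*(2*F))/8 = (2*F*(16 + F))/8 = F*(16 + F)/4)
(60 + I(Y(3 - 1*0)))*(-2) = (60 + (16 + 1/(3 + (3 - 1*0)))/(4*(3 + (3 - 1*0))))*(-2) = (60 + (16 + 1/(3 + (3 + 0)))/(4*(3 + (3 + 0))))*(-2) = (60 + (16 + 1/(3 + 3))/(4*(3 + 3)))*(-2) = (60 + (¼)*(16 + 1/6)/6)*(-2) = (60 + (¼)*(⅙)*(16 + ⅙))*(-2) = (60 + (¼)*(⅙)*(97/6))*(-2) = (60 + 97/144)*(-2) = (8737/144)*(-2) = -8737/72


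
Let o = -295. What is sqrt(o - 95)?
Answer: I*sqrt(390) ≈ 19.748*I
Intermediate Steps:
sqrt(o - 95) = sqrt(-295 - 95) = sqrt(-390) = I*sqrt(390)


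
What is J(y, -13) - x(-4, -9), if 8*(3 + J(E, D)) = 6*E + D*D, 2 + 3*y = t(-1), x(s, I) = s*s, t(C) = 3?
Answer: 19/8 ≈ 2.3750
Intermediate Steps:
x(s, I) = s²
y = ⅓ (y = -⅔ + (⅓)*3 = -⅔ + 1 = ⅓ ≈ 0.33333)
J(E, D) = -3 + D²/8 + 3*E/4 (J(E, D) = -3 + (6*E + D*D)/8 = -3 + (6*E + D²)/8 = -3 + (D² + 6*E)/8 = -3 + (D²/8 + 3*E/4) = -3 + D²/8 + 3*E/4)
J(y, -13) - x(-4, -9) = (-3 + (⅛)*(-13)² + (¾)*(⅓)) - 1*(-4)² = (-3 + (⅛)*169 + ¼) - 1*16 = (-3 + 169/8 + ¼) - 16 = 147/8 - 16 = 19/8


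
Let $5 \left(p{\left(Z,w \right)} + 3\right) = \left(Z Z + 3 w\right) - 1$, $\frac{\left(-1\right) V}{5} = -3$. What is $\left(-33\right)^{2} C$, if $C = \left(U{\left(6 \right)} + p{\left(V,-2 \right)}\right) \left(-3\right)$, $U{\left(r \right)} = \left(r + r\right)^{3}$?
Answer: $- \frac{28890081}{5} \approx -5.778 \cdot 10^{6}$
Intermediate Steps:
$U{\left(r \right)} = 8 r^{3}$ ($U{\left(r \right)} = \left(2 r\right)^{3} = 8 r^{3}$)
$V = 15$ ($V = \left(-5\right) \left(-3\right) = 15$)
$p{\left(Z,w \right)} = - \frac{16}{5} + \frac{Z^{2}}{5} + \frac{3 w}{5}$ ($p{\left(Z,w \right)} = -3 + \frac{\left(Z Z + 3 w\right) - 1}{5} = -3 + \frac{\left(Z^{2} + 3 w\right) - 1}{5} = -3 + \frac{-1 + Z^{2} + 3 w}{5} = -3 + \left(- \frac{1}{5} + \frac{Z^{2}}{5} + \frac{3 w}{5}\right) = - \frac{16}{5} + \frac{Z^{2}}{5} + \frac{3 w}{5}$)
$C = - \frac{26529}{5}$ ($C = \left(8 \cdot 6^{3} + \left(- \frac{16}{5} + \frac{15^{2}}{5} + \frac{3}{5} \left(-2\right)\right)\right) \left(-3\right) = \left(8 \cdot 216 - - \frac{203}{5}\right) \left(-3\right) = \left(1728 - - \frac{203}{5}\right) \left(-3\right) = \left(1728 + \frac{203}{5}\right) \left(-3\right) = \frac{8843}{5} \left(-3\right) = - \frac{26529}{5} \approx -5305.8$)
$\left(-33\right)^{2} C = \left(-33\right)^{2} \left(- \frac{26529}{5}\right) = 1089 \left(- \frac{26529}{5}\right) = - \frac{28890081}{5}$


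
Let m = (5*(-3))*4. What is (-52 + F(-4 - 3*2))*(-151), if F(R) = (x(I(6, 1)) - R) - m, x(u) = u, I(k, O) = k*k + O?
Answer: -8305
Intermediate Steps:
I(k, O) = O + k**2 (I(k, O) = k**2 + O = O + k**2)
m = -60 (m = -15*4 = -60)
F(R) = 97 - R (F(R) = ((1 + 6**2) - R) - 1*(-60) = ((1 + 36) - R) + 60 = (37 - R) + 60 = 97 - R)
(-52 + F(-4 - 3*2))*(-151) = (-52 + (97 - (-4 - 3*2)))*(-151) = (-52 + (97 - (-4 - 6)))*(-151) = (-52 + (97 - 1*(-10)))*(-151) = (-52 + (97 + 10))*(-151) = (-52 + 107)*(-151) = 55*(-151) = -8305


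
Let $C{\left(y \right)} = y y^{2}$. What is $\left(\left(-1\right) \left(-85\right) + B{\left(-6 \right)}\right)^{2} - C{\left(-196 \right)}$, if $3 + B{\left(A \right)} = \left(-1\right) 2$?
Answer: $7535936$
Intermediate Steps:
$C{\left(y \right)} = y^{3}$
$B{\left(A \right)} = -5$ ($B{\left(A \right)} = -3 - 2 = -5$)
$\left(\left(-1\right) \left(-85\right) + B{\left(-6 \right)}\right)^{2} - C{\left(-196 \right)} = \left(\left(-1\right) \left(-85\right) - 5\right)^{2} - \left(-196\right)^{3} = \left(85 - 5\right)^{2} - -7529536 = 80^{2} + 7529536 = 6400 + 7529536 = 7535936$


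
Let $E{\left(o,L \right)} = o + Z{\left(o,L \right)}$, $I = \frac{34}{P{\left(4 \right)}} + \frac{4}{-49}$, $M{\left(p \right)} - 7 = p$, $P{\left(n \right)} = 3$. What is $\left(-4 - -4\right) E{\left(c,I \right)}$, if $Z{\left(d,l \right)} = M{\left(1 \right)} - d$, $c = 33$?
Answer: $0$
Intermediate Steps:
$M{\left(p \right)} = 7 + p$
$I = \frac{1654}{147}$ ($I = \frac{34}{3} + \frac{4}{-49} = 34 \cdot \frac{1}{3} + 4 \left(- \frac{1}{49}\right) = \frac{34}{3} - \frac{4}{49} = \frac{1654}{147} \approx 11.252$)
$Z{\left(d,l \right)} = 8 - d$ ($Z{\left(d,l \right)} = \left(7 + 1\right) - d = 8 - d$)
$E{\left(o,L \right)} = 8$ ($E{\left(o,L \right)} = o - \left(-8 + o\right) = 8$)
$\left(-4 - -4\right) E{\left(c,I \right)} = \left(-4 - -4\right) 8 = \left(-4 + 4\right) 8 = 0 \cdot 8 = 0$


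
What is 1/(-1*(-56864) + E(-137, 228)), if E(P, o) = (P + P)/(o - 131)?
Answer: 97/5515534 ≈ 1.7587e-5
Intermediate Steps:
E(P, o) = 2*P/(-131 + o) (E(P, o) = (2*P)/(-131 + o) = 2*P/(-131 + o))
1/(-1*(-56864) + E(-137, 228)) = 1/(-1*(-56864) + 2*(-137)/(-131 + 228)) = 1/(56864 + 2*(-137)/97) = 1/(56864 + 2*(-137)*(1/97)) = 1/(56864 - 274/97) = 1/(5515534/97) = 97/5515534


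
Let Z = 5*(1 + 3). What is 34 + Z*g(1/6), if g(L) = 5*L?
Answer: 152/3 ≈ 50.667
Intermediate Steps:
Z = 20 (Z = 5*4 = 20)
34 + Z*g(1/6) = 34 + 20*(5/6) = 34 + 20*(5*(⅙)) = 34 + 20*(⅚) = 34 + 50/3 = 152/3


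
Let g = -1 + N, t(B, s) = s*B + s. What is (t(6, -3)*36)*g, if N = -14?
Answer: 11340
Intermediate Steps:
t(B, s) = s + B*s (t(B, s) = B*s + s = s + B*s)
g = -15 (g = -1 - 14 = -15)
(t(6, -3)*36)*g = (-3*(1 + 6)*36)*(-15) = (-3*7*36)*(-15) = -21*36*(-15) = -756*(-15) = 11340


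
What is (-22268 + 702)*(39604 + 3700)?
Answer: -933894064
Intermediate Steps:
(-22268 + 702)*(39604 + 3700) = -21566*43304 = -933894064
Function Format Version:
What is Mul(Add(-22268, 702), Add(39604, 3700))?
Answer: -933894064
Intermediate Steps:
Mul(Add(-22268, 702), Add(39604, 3700)) = Mul(-21566, 43304) = -933894064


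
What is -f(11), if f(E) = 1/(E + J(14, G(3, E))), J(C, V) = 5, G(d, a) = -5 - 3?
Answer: -1/16 ≈ -0.062500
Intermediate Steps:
G(d, a) = -8
f(E) = 1/(5 + E) (f(E) = 1/(E + 5) = 1/(5 + E))
-f(11) = -1/(5 + 11) = -1/16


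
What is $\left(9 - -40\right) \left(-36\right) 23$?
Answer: $-40572$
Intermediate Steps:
$\left(9 - -40\right) \left(-36\right) 23 = \left(9 + 40\right) \left(-36\right) 23 = 49 \left(-36\right) 23 = \left(-1764\right) 23 = -40572$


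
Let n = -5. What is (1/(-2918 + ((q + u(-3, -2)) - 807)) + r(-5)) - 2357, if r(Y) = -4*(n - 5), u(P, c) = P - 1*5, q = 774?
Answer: -6856004/2959 ≈ -2317.0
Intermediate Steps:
u(P, c) = -5 + P (u(P, c) = P - 5 = -5 + P)
r(Y) = 40 (r(Y) = -4*(-5 - 5) = -4*(-10) = 40)
(1/(-2918 + ((q + u(-3, -2)) - 807)) + r(-5)) - 2357 = (1/(-2918 + ((774 + (-5 - 3)) - 807)) + 40) - 2357 = (1/(-2918 + ((774 - 8) - 807)) + 40) - 2357 = (1/(-2918 + (766 - 807)) + 40) - 2357 = (1/(-2918 - 41) + 40) - 2357 = (1/(-2959) + 40) - 2357 = (-1/2959 + 40) - 2357 = 118359/2959 - 2357 = -6856004/2959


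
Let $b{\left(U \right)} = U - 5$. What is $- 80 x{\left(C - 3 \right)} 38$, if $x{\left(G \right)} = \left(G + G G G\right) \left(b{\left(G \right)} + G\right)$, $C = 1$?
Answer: $-273600$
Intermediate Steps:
$b{\left(U \right)} = -5 + U$ ($b{\left(U \right)} = U - 5 = -5 + U$)
$x{\left(G \right)} = \left(-5 + 2 G\right) \left(G + G^{3}\right)$ ($x{\left(G \right)} = \left(G + G G G\right) \left(\left(-5 + G\right) + G\right) = \left(G + G^{2} G\right) \left(-5 + 2 G\right) = \left(G + G^{3}\right) \left(-5 + 2 G\right) = \left(-5 + 2 G\right) \left(G + G^{3}\right)$)
$- 80 x{\left(C - 3 \right)} 38 = - 80 \left(1 - 3\right) \left(-5 + \left(1 - 3\right)^{3} + 2 \left(1 - 3\right) + \left(1 - 3\right)^{2} \left(-5 + \left(1 - 3\right)\right)\right) 38 = - 80 \left(- 2 \left(-5 + \left(-2\right)^{3} + 2 \left(-2\right) + \left(-2\right)^{2} \left(-5 - 2\right)\right)\right) 38 = - 80 \left(- 2 \left(-5 - 8 - 4 + 4 \left(-7\right)\right)\right) 38 = - 80 \left(- 2 \left(-5 - 8 - 4 - 28\right)\right) 38 = - 80 \left(\left(-2\right) \left(-45\right)\right) 38 = \left(-80\right) 90 \cdot 38 = \left(-7200\right) 38 = -273600$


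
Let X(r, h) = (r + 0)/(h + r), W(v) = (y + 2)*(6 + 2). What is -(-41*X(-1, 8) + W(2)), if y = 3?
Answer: -321/7 ≈ -45.857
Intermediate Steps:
W(v) = 40 (W(v) = (3 + 2)*(6 + 2) = 5*8 = 40)
X(r, h) = r/(h + r)
-(-41*X(-1, 8) + W(2)) = -(-(-41)/(8 - 1) + 40) = -(-(-41)/7 + 40) = -(-41*(-⅐) + 40) = -(41/7 + 40) = -1*321/7 = -321/7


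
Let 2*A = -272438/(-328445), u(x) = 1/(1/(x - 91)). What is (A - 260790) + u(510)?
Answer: -85517416876/328445 ≈ -2.6037e+5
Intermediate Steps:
u(x) = -91 + x (u(x) = 1/(1/(-91 + x)) = -91 + x)
A = 136219/328445 (A = (-272438/(-328445))/2 = (-272438*(-1/328445))/2 = (1/2)*(272438/328445) = 136219/328445 ≈ 0.41474)
(A - 260790) + u(510) = (136219/328445 - 260790) + (-91 + 510) = -85655035331/328445 + 419 = -85517416876/328445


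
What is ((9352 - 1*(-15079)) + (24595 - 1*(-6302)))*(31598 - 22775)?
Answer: 488158944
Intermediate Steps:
((9352 - 1*(-15079)) + (24595 - 1*(-6302)))*(31598 - 22775) = ((9352 + 15079) + (24595 + 6302))*8823 = (24431 + 30897)*8823 = 55328*8823 = 488158944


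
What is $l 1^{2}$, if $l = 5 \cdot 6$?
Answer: $30$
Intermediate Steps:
$l = 30$
$l 1^{2} = 30 \cdot 1^{2} = 30 \cdot 1 = 30$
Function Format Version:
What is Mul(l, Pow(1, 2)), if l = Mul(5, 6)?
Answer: 30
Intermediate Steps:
l = 30
Mul(l, Pow(1, 2)) = Mul(30, Pow(1, 2)) = Mul(30, 1) = 30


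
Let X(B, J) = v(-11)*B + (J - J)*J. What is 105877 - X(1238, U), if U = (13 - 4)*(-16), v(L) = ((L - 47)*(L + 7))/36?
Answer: 881089/9 ≈ 97899.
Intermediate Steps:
v(L) = (-47 + L)*(7 + L)/36 (v(L) = ((-47 + L)*(7 + L))*(1/36) = (-47 + L)*(7 + L)/36)
U = -144 (U = 9*(-16) = -144)
X(B, J) = 58*B/9 (X(B, J) = (-329/36 - 10/9*(-11) + (1/36)*(-11)²)*B + (J - J)*J = (-329/36 + 110/9 + (1/36)*121)*B + 0*J = (-329/36 + 110/9 + 121/36)*B + 0 = 58*B/9 + 0 = 58*B/9)
105877 - X(1238, U) = 105877 - 58*1238/9 = 105877 - 1*71804/9 = 105877 - 71804/9 = 881089/9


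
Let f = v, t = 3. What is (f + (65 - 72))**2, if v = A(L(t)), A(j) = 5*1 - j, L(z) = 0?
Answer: 4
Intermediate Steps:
A(j) = 5 - j
v = 5 (v = 5 - 1*0 = 5 + 0 = 5)
f = 5
(f + (65 - 72))**2 = (5 + (65 - 72))**2 = (5 - 7)**2 = (-2)**2 = 4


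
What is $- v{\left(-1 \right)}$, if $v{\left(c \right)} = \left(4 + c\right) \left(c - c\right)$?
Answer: $0$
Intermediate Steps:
$v{\left(c \right)} = 0$ ($v{\left(c \right)} = \left(4 + c\right) 0 = 0$)
$- v{\left(-1 \right)} = \left(-1\right) 0 = 0$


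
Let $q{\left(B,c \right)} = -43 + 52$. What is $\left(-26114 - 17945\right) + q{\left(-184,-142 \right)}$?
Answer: $-44050$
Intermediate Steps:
$q{\left(B,c \right)} = 9$
$\left(-26114 - 17945\right) + q{\left(-184,-142 \right)} = \left(-26114 - 17945\right) + 9 = -44059 + 9 = -44050$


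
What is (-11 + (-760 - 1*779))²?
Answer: 2402500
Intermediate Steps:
(-11 + (-760 - 1*779))² = (-11 + (-760 - 779))² = (-11 - 1539)² = (-1550)² = 2402500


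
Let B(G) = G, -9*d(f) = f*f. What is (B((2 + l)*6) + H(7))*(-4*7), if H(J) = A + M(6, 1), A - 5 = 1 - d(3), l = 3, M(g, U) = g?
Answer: -1204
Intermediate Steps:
d(f) = -f²/9 (d(f) = -f*f/9 = -f²/9)
A = 7 (A = 5 + (1 - (-1)*3²/9) = 5 + (1 - (-1)*9/9) = 5 + (1 - 1*(-1)) = 5 + (1 + 1) = 5 + 2 = 7)
H(J) = 13 (H(J) = 7 + 6 = 13)
(B((2 + l)*6) + H(7))*(-4*7) = ((2 + 3)*6 + 13)*(-4*7) = (5*6 + 13)*(-28) = (30 + 13)*(-28) = 43*(-28) = -1204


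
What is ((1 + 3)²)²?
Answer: 256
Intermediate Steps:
((1 + 3)²)² = (4²)² = 16² = 256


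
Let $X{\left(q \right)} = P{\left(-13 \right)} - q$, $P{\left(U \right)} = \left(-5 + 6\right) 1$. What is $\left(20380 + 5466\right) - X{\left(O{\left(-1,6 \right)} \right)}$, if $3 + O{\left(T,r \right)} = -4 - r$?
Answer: $25832$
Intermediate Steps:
$P{\left(U \right)} = 1$ ($P{\left(U \right)} = 1 \cdot 1 = 1$)
$O{\left(T,r \right)} = -7 - r$ ($O{\left(T,r \right)} = -3 - \left(4 + r\right) = -7 - r$)
$X{\left(q \right)} = 1 - q$
$\left(20380 + 5466\right) - X{\left(O{\left(-1,6 \right)} \right)} = \left(20380 + 5466\right) - \left(1 - \left(-7 - 6\right)\right) = 25846 - \left(1 - \left(-7 - 6\right)\right) = 25846 - \left(1 - -13\right) = 25846 - \left(1 + 13\right) = 25846 - 14 = 25832$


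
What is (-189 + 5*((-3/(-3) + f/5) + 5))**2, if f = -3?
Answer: 26244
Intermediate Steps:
(-189 + 5*((-3/(-3) + f/5) + 5))**2 = (-189 + 5*((-3/(-3) - 3/5) + 5))**2 = (-189 + 5*((-3*(-1/3) - 3*1/5) + 5))**2 = (-189 + 5*((1 - 3/5) + 5))**2 = (-189 + 5*(2/5 + 5))**2 = (-189 + 5*(27/5))**2 = (-189 + 27)**2 = (-162)**2 = 26244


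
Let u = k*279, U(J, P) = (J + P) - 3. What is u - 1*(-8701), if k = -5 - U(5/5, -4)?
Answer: 8980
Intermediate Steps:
U(J, P) = -3 + J + P
k = 1 (k = -5 - (-3 + 5/5 - 4) = -5 - (-3 + 5*(⅕) - 4) = -5 - (-3 + 1 - 4) = -5 - 1*(-6) = -5 + 6 = 1)
u = 279 (u = 1*279 = 279)
u - 1*(-8701) = 279 - 1*(-8701) = 279 + 8701 = 8980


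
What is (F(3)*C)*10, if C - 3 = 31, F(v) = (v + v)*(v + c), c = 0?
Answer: 6120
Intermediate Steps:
F(v) = 2*v² (F(v) = (v + v)*(v + 0) = (2*v)*v = 2*v²)
C = 34 (C = 3 + 31 = 34)
(F(3)*C)*10 = ((2*3²)*34)*10 = ((2*9)*34)*10 = (18*34)*10 = 612*10 = 6120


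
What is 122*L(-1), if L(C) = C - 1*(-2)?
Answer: 122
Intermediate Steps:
L(C) = 2 + C (L(C) = C + 2 = 2 + C)
122*L(-1) = 122*(2 - 1) = 122*1 = 122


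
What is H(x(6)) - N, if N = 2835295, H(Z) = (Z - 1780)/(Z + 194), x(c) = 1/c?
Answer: -3303129354/1165 ≈ -2.8353e+6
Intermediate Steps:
H(Z) = (-1780 + Z)/(194 + Z)
H(x(6)) - N = (-1780 + 1/6)/(194 + 1/6) - 1*2835295 = (-1780 + 1/6)/(194 + 1/6) - 2835295 = -10679/6/(1165/6) - 2835295 = (6/1165)*(-10679/6) - 2835295 = -10679/1165 - 2835295 = -3303129354/1165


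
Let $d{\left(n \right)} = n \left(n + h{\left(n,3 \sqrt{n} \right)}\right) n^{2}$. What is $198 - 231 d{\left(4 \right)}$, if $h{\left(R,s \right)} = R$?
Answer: $-118074$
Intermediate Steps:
$d{\left(n \right)} = 2 n^{4}$ ($d{\left(n \right)} = n \left(n + n\right) n^{2} = n 2 n n^{2} = 2 n^{2} n^{2} = 2 n^{4}$)
$198 - 231 d{\left(4 \right)} = 198 - 231 \cdot 2 \cdot 4^{4} = 198 - 231 \cdot 2 \cdot 256 = 198 - 118272 = -118074$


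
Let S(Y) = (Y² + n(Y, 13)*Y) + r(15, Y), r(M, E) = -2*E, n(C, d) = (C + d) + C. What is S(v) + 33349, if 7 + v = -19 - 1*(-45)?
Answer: 34641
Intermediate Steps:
n(C, d) = d + 2*C
v = 19 (v = -7 + (-19 - 1*(-45)) = -7 + (-19 + 45) = -7 + 26 = 19)
S(Y) = Y² - 2*Y + Y*(13 + 2*Y) (S(Y) = (Y² + (13 + 2*Y)*Y) - 2*Y = (Y² + Y*(13 + 2*Y)) - 2*Y = Y² - 2*Y + Y*(13 + 2*Y))
S(v) + 33349 = 19*(11 + 3*19) + 33349 = 19*(11 + 57) + 33349 = 19*68 + 33349 = 1292 + 33349 = 34641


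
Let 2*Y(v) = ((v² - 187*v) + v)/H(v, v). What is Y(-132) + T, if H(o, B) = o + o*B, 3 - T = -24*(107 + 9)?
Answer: 365256/131 ≈ 2788.2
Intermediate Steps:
T = 2787 (T = 3 - (-24)*(107 + 9) = 3 - (-24)*116 = 3 - 1*(-2784) = 3 + 2784 = 2787)
H(o, B) = o + B*o
Y(v) = (v² - 186*v)/(2*v*(1 + v)) (Y(v) = (((v² - 187*v) + v)/((v*(1 + v))))/2 = ((v² - 186*v)*(1/(v*(1 + v))))/2 = ((v² - 186*v)/(v*(1 + v)))/2 = (v² - 186*v)/(2*v*(1 + v)))
Y(-132) + T = (-186 - 132)/(2*(1 - 132)) + 2787 = (½)*(-318)/(-131) + 2787 = (½)*(-1/131)*(-318) + 2787 = 159/131 + 2787 = 365256/131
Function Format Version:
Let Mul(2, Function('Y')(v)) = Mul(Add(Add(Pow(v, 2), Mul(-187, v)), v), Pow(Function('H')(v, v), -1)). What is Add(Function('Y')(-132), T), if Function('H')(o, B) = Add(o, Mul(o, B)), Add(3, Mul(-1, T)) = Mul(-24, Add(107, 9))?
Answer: Rational(365256, 131) ≈ 2788.2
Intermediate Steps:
T = 2787 (T = Add(3, Mul(-1, Mul(-24, Add(107, 9)))) = Add(3, Mul(-1, Mul(-24, 116))) = Add(3, Mul(-1, -2784)) = Add(3, 2784) = 2787)
Function('H')(o, B) = Add(o, Mul(B, o))
Function('Y')(v) = Mul(Rational(1, 2), Pow(v, -1), Pow(Add(1, v), -1), Add(Pow(v, 2), Mul(-186, v))) (Function('Y')(v) = Mul(Rational(1, 2), Mul(Add(Add(Pow(v, 2), Mul(-187, v)), v), Pow(Mul(v, Add(1, v)), -1))) = Mul(Rational(1, 2), Mul(Add(Pow(v, 2), Mul(-186, v)), Mul(Pow(v, -1), Pow(Add(1, v), -1)))) = Mul(Rational(1, 2), Mul(Pow(v, -1), Pow(Add(1, v), -1), Add(Pow(v, 2), Mul(-186, v)))) = Mul(Rational(1, 2), Pow(v, -1), Pow(Add(1, v), -1), Add(Pow(v, 2), Mul(-186, v))))
Add(Function('Y')(-132), T) = Add(Mul(Rational(1, 2), Pow(Add(1, -132), -1), Add(-186, -132)), 2787) = Add(Mul(Rational(1, 2), Pow(-131, -1), -318), 2787) = Add(Mul(Rational(1, 2), Rational(-1, 131), -318), 2787) = Add(Rational(159, 131), 2787) = Rational(365256, 131)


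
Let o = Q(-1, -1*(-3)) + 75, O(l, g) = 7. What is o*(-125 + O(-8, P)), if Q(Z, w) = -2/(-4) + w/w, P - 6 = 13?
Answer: -9027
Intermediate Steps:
P = 19 (P = 6 + 13 = 19)
Q(Z, w) = 3/2 (Q(Z, w) = -2*(-1/4) + 1 = 1/2 + 1 = 3/2)
o = 153/2 (o = 3/2 + 75 = 153/2 ≈ 76.500)
o*(-125 + O(-8, P)) = 153*(-125 + 7)/2 = (153/2)*(-118) = -9027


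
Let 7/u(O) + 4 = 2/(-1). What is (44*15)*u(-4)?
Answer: -770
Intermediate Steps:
u(O) = -7/6 (u(O) = 7/(-4 + 2/(-1)) = 7/(-4 + 2*(-1)) = 7/(-4 - 2) = 7/(-6) = 7*(-⅙) = -7/6)
(44*15)*u(-4) = (44*15)*(-7/6) = 660*(-7/6) = -770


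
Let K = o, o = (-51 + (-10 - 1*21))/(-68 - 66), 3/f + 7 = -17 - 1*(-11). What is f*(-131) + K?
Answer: 26864/871 ≈ 30.843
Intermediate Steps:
f = -3/13 (f = 3/(-7 + (-17 - 1*(-11))) = 3/(-7 + (-17 + 11)) = 3/(-7 - 6) = 3/(-13) = 3*(-1/13) = -3/13 ≈ -0.23077)
o = 41/67 (o = (-51 + (-10 - 21))/(-134) = (-51 - 31)*(-1/134) = -82*(-1/134) = 41/67 ≈ 0.61194)
K = 41/67 ≈ 0.61194
f*(-131) + K = -3/13*(-131) + 41/67 = 393/13 + 41/67 = 26864/871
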